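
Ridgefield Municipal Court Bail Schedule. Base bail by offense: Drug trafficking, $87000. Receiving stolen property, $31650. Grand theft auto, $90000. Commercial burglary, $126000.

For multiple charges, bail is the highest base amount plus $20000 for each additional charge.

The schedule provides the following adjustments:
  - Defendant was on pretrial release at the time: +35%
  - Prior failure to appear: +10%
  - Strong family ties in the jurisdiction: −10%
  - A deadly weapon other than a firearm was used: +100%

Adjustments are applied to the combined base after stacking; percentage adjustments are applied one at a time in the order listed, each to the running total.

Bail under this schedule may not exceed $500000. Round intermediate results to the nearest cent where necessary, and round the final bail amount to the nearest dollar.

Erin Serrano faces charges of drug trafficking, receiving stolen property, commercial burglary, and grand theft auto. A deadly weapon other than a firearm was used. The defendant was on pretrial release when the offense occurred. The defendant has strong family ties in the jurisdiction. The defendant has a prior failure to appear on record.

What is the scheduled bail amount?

$497178

Base amounts from the schedule: drug trafficking $87000; receiving stolen property $31650; commercial burglary $126000; grand theft auto $90000.
Stacking rule: highest base plus $20000 per additional charge. Highest is commercial burglary at $126000; 3 additional charges → +$60000. Combined base = $186000.
Defendant was on pretrial release at the time (+35%): $186000 × 1.35 = $251100.
Prior failure to appear (+10%): $251100 × 1.1 = $276210.
Strong family ties in the jurisdiction (−10%): $276210 × 0.9 = $248589.
A deadly weapon other than a firearm was used (+100%): $248589 × 2 = $497178.
$497178 is within the $500000 maximum.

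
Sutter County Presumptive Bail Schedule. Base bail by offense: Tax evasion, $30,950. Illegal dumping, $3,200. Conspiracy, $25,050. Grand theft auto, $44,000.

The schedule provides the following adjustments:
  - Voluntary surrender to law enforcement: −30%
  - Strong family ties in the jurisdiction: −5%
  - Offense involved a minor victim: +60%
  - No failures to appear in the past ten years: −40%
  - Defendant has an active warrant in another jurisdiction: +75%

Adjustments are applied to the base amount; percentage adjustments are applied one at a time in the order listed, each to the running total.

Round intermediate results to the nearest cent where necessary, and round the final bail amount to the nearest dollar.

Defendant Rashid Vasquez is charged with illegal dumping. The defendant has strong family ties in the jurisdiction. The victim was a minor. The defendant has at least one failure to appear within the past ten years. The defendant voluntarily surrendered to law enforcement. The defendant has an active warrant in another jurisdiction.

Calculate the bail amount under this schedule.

$5,958

Base amounts from the schedule: illegal dumping $3,200.
Single charge. Combined base = $3,200.
Voluntary surrender to law enforcement (−30%): $3,200 × 0.7 = $2,240.
Strong family ties in the jurisdiction (−5%): $2,240 × 0.95 = $2,128.
Offense involved a minor victim (+60%): $2,128 × 1.6 = $3,404.80.
Defendant has an active warrant in another jurisdiction (+75%): $3,404.80 × 1.75 = $5,958.40.
Rounded to the nearest dollar: $5,958.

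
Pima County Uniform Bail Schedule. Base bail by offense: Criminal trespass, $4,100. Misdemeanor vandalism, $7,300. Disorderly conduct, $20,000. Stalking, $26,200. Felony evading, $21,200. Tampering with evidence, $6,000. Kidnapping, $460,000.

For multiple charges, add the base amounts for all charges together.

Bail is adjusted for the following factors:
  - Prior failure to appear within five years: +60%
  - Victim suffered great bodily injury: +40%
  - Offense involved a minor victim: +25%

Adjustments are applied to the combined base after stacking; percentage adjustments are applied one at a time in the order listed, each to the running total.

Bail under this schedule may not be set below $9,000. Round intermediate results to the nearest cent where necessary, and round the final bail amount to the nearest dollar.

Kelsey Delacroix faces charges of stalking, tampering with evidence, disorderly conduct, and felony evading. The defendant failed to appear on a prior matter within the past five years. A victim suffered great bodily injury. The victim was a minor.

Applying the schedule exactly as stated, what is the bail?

Base amounts from the schedule: stalking $26,200; tampering with evidence $6,000; disorderly conduct $20,000; felony evading $21,200.
Stacking rule: sum of all bases. $26,200 + $6,000 + $20,000 + $21,200 = $73,400.
Prior failure to appear within five years (+60%): $73,400 × 1.6 = $117,440.
Victim suffered great bodily injury (+40%): $117,440 × 1.4 = $164,416.
Offense involved a minor victim (+25%): $164,416 × 1.25 = $205,520.
$205,520 is at or above the $9,000 minimum.

$205,520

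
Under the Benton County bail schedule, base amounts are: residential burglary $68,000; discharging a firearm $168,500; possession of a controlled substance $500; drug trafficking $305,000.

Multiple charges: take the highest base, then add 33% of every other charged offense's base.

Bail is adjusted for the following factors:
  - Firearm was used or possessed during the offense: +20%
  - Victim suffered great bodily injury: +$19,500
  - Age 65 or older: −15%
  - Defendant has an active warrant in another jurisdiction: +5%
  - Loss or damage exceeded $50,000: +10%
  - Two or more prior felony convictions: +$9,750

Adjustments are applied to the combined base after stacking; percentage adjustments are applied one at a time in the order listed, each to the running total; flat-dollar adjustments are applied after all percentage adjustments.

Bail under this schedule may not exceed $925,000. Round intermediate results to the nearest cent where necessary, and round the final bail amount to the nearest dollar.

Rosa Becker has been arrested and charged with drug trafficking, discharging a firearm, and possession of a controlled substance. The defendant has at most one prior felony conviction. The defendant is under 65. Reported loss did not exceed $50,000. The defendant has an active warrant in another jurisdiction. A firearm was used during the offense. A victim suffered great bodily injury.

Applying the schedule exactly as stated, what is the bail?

$474,070

Base amounts from the schedule: drug trafficking $305,000; discharging a firearm $168,500; possession of a controlled substance $500.
Stacking rule: highest base plus 33% of each additional charge. Highest is drug trafficking at $305,000. Additional: $168,500 × 33% = $55,605; $500 × 33% = $165. Combined base = $305,000 + $55,770 = $360,770.
Firearm was used or possessed during the offense (+20%): $360,770 × 1.2 = $432,924.
Defendant has an active warrant in another jurisdiction (+5%): $432,924 × 1.05 = $454,570.20.
Victim suffered great bodily injury (+$19,500 flat): $454,570.20 + $19,500 = $474,070.20.
$474,070.20 is within the $925,000 maximum.
Rounded to the nearest dollar: $474,070.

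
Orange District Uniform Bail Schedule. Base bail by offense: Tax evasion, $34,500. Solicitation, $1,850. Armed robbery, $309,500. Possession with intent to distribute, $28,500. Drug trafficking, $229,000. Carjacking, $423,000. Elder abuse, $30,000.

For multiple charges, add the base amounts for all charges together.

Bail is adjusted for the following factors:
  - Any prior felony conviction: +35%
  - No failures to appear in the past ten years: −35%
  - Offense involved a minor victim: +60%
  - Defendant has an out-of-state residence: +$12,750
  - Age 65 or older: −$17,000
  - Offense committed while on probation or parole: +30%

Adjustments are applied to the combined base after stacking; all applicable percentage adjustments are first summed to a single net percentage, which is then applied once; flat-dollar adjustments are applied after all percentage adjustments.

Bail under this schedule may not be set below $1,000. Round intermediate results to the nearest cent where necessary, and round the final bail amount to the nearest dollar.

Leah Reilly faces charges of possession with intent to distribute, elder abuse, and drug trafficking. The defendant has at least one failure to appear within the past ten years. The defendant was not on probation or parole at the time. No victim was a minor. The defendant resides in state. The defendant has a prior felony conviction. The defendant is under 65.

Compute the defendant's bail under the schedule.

Base amounts from the schedule: possession with intent to distribute $28,500; elder abuse $30,000; drug trafficking $229,000.
Stacking rule: sum of all bases. $28,500 + $30,000 + $229,000 = $287,500.
Any prior felony conviction (+35%): $287,500 × 1.35 = $388,125.
$388,125 is at or above the $1,000 minimum.

$388,125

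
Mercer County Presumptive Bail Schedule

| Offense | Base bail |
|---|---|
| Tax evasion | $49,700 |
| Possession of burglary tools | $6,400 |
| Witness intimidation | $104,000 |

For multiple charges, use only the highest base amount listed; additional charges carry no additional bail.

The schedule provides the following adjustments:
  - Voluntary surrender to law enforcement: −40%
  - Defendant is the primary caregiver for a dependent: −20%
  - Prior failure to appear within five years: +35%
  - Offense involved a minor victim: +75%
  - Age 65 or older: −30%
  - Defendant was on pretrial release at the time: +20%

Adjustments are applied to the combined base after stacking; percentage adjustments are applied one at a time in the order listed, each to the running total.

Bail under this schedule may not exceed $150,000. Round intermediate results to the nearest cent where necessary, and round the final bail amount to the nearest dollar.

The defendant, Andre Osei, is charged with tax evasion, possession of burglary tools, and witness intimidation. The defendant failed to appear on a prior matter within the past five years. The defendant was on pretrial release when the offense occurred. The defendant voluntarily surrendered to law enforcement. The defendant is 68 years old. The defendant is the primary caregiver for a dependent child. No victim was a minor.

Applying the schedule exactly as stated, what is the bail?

$56,609

Base amounts from the schedule: tax evasion $49,700; possession of burglary tools $6,400; witness intimidation $104,000.
Stacking rule: use the highest base only. Highest is witness intimidation at $104,000. Combined base = $104,000.
Voluntary surrender to law enforcement (−40%): $104,000 × 0.6 = $62,400.
Defendant is the primary caregiver for a dependent (−20%): $62,400 × 0.8 = $49,920.
Prior failure to appear within five years (+35%): $49,920 × 1.35 = $67,392.
Age 65 or older (−30%): $67,392 × 0.7 = $47,174.40.
Defendant was on pretrial release at the time (+20%): $47,174.40 × 1.2 = $56,609.28.
$56,609.28 is within the $150,000 maximum.
Rounded to the nearest dollar: $56,609.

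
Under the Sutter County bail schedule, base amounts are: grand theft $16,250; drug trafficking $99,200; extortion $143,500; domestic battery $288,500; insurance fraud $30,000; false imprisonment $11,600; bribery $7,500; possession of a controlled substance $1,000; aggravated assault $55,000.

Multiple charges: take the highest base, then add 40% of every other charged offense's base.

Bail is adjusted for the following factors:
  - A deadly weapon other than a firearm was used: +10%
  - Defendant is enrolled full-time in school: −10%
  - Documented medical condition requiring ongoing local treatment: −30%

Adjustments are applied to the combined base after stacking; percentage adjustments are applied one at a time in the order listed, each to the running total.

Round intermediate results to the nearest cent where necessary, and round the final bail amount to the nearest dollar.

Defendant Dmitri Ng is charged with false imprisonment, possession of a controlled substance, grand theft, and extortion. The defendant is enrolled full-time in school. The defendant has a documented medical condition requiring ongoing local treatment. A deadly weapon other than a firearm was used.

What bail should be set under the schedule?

$107,443

Base amounts from the schedule: false imprisonment $11,600; possession of a controlled substance $1,000; grand theft $16,250; extortion $143,500.
Stacking rule: highest base plus 40% of each additional charge. Highest is extortion at $143,500. Additional: $11,600 × 40% = $4,640; $1,000 × 40% = $400; $16,250 × 40% = $6,500. Combined base = $143,500 + $11,540 = $155,040.
A deadly weapon other than a firearm was used (+10%): $155,040 × 1.1 = $170,544.
Defendant is enrolled full-time in school (−10%): $170,544 × 0.9 = $153,489.60.
Documented medical condition requiring ongoing local treatment (−30%): $153,489.60 × 0.7 = $107,442.72.
Rounded to the nearest dollar: $107,443.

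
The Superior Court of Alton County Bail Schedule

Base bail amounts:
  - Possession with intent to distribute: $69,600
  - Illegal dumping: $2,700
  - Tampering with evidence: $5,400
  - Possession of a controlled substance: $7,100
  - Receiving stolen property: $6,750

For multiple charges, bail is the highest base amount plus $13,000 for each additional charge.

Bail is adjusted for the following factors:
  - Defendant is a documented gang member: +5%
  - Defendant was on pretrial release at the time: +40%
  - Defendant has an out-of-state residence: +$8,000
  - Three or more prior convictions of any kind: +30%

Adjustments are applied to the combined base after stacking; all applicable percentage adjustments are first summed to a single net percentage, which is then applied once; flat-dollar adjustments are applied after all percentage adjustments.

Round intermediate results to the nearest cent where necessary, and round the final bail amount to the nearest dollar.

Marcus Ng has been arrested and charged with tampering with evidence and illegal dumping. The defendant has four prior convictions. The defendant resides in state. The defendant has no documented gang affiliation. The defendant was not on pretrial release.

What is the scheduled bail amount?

$23,920

Base amounts from the schedule: tampering with evidence $5,400; illegal dumping $2,700.
Stacking rule: highest base plus $13,000 per additional charge. Highest is tampering with evidence at $5,400; 1 additional charge → +$13,000. Combined base = $18,400.
Three or more prior convictions of any kind (+30%): $18,400 × 1.3 = $23,920.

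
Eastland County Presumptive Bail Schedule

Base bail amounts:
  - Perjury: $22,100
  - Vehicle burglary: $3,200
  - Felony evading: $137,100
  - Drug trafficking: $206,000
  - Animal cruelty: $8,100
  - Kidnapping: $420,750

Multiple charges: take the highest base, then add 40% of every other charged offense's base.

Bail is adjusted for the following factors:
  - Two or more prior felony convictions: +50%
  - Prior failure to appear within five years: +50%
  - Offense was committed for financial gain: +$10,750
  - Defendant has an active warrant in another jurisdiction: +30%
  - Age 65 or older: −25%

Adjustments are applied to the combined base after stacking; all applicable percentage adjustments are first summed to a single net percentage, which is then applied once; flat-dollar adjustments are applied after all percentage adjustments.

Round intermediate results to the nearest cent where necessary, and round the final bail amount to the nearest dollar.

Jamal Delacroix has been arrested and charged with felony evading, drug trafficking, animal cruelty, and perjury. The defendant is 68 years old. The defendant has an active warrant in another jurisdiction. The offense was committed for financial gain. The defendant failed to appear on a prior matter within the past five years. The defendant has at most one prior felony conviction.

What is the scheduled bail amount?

Base amounts from the schedule: felony evading $137,100; drug trafficking $206,000; animal cruelty $8,100; perjury $22,100.
Stacking rule: highest base plus 40% of each additional charge. Highest is drug trafficking at $206,000. Additional: $137,100 × 40% = $54,840; $8,100 × 40% = $3,240; $22,100 × 40% = $8,840. Combined base = $206,000 + $66,920 = $272,920.
Net percentage adjustment: +50% +30% −25% = +55%. $272,920 × 1.55 = $423,026.
Offense was committed for financial gain (+$10,750 flat): $423,026 + $10,750 = $433,776.

$433,776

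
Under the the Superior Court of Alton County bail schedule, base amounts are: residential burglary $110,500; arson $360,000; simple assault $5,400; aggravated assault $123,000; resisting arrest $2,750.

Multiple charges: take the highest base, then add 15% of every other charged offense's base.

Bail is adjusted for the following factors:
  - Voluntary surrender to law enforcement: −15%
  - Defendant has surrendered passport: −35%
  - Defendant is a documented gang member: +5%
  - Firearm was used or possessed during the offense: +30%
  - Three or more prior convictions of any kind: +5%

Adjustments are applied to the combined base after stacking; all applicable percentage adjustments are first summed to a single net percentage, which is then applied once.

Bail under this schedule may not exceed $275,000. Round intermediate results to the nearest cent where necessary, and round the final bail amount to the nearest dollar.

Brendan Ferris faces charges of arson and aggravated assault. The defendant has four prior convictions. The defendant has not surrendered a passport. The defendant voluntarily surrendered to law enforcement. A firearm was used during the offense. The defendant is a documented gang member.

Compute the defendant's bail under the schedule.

$275,000

Base amounts from the schedule: arson $360,000; aggravated assault $123,000.
Stacking rule: highest base plus 15% of each additional charge. Highest is arson at $360,000. Additional: $123,000 × 15% = $18,450. Combined base = $360,000 + $18,450 = $378,450.
Net percentage adjustment: −15% +5% +30% +5% = +25%. $378,450 × 1.25 = $473,062.50.
Result $473,062.50 exceeds the maximum of $275,000; bail is capped at $275,000.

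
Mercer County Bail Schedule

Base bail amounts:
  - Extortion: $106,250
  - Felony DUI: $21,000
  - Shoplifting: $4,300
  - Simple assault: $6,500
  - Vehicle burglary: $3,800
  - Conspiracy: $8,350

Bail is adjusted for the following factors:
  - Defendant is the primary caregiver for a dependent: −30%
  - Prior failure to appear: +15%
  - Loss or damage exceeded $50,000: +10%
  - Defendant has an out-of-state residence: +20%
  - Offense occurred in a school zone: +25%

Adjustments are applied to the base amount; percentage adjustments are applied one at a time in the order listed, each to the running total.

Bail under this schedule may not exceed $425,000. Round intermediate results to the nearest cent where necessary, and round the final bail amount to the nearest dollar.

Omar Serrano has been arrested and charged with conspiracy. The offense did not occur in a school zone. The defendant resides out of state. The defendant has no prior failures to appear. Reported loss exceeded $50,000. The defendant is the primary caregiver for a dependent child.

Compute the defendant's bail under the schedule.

$7,715

Base amounts from the schedule: conspiracy $8,350.
Single charge. Combined base = $8,350.
Defendant is the primary caregiver for a dependent (−30%): $8,350 × 0.7 = $5,845.
Loss or damage exceeded $50,000 (+10%): $5,845 × 1.1 = $6,429.50.
Defendant has an out-of-state residence (+20%): $6,429.50 × 1.2 = $7,715.40.
$7,715.40 is within the $425,000 maximum.
Rounded to the nearest dollar: $7,715.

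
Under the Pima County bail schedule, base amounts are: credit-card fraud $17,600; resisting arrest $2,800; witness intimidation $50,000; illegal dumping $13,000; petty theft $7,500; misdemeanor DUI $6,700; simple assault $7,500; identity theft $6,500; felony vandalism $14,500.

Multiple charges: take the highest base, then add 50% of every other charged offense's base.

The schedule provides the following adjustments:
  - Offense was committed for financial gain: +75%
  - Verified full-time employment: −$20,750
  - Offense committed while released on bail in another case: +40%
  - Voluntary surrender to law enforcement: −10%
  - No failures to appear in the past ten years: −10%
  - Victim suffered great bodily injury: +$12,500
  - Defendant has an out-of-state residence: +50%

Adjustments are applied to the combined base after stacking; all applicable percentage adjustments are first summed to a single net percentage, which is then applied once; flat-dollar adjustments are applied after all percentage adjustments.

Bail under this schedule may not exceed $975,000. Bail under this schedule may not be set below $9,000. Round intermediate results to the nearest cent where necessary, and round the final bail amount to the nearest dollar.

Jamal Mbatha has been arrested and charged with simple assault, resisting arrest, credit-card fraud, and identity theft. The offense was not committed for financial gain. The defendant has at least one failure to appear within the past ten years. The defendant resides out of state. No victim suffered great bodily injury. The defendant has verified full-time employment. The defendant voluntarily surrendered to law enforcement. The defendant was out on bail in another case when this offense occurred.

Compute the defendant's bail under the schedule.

$26,050

Base amounts from the schedule: simple assault $7,500; resisting arrest $2,800; credit-card fraud $17,600; identity theft $6,500.
Stacking rule: highest base plus 50% of each additional charge. Highest is credit-card fraud at $17,600. Additional: $7,500 × 50% = $3,750; $2,800 × 50% = $1,400; $6,500 × 50% = $3,250. Combined base = $17,600 + $8,400 = $26,000.
Net percentage adjustment: +40% −10% +50% = +80%. $26,000 × 1.8 = $46,800.
Verified full-time employment (−$20,750 flat): $46,800 − $20,750 = $26,050.
$26,050 is within the $975,000 maximum.
$26,050 is at or above the $9,000 minimum.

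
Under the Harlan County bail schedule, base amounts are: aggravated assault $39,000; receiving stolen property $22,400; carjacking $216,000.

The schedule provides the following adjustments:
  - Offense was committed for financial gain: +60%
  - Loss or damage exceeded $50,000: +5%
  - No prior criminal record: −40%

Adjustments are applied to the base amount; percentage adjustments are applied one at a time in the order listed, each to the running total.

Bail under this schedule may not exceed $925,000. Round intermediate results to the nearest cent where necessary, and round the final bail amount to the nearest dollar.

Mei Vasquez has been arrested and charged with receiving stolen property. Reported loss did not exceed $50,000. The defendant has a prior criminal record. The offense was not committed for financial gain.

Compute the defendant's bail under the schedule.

$22,400

Base amounts from the schedule: receiving stolen property $22,400.
Single charge. Combined base = $22,400.
No adjustment factors apply to this defendant.
$22,400 is within the $925,000 maximum.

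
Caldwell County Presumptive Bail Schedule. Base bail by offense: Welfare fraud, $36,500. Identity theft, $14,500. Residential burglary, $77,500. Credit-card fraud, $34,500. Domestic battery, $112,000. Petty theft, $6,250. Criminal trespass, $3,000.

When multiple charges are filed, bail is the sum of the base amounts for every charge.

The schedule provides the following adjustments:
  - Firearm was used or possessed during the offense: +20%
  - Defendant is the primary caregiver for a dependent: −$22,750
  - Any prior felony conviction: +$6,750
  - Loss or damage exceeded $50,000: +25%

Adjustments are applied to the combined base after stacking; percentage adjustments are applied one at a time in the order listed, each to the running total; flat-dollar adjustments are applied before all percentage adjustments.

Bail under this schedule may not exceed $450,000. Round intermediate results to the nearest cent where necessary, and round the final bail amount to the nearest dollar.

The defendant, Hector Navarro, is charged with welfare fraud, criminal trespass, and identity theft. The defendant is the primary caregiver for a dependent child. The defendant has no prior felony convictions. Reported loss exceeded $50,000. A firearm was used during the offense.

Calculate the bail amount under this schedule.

Base amounts from the schedule: welfare fraud $36,500; criminal trespass $3,000; identity theft $14,500.
Stacking rule: sum of all bases. $36,500 + $3,000 + $14,500 = $54,000.
Defendant is the primary caregiver for a dependent (−$22,750 flat): $54,000 − $22,750 = $31,250.
Firearm was used or possessed during the offense (+20%): $31,250 × 1.2 = $37,500.
Loss or damage exceeded $50,000 (+25%): $37,500 × 1.25 = $46,875.
$46,875 is within the $450,000 maximum.

$46,875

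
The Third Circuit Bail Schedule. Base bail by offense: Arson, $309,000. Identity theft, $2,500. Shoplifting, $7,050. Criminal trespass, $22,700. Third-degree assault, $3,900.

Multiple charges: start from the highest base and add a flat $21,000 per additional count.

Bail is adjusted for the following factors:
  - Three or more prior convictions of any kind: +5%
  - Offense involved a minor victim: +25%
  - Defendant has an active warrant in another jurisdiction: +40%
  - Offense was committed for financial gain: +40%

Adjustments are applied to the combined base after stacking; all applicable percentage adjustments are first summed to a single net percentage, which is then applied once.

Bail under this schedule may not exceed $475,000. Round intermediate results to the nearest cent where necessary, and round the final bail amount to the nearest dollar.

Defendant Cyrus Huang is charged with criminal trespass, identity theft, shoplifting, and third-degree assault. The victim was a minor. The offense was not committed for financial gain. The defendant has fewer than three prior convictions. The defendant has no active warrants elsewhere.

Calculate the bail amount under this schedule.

$107,125

Base amounts from the schedule: criminal trespass $22,700; identity theft $2,500; shoplifting $7,050; third-degree assault $3,900.
Stacking rule: highest base plus $21,000 per additional charge. Highest is criminal trespass at $22,700; 3 additional charges → +$63,000. Combined base = $85,700.
Offense involved a minor victim (+25%): $85,700 × 1.25 = $107,125.
$107,125 is within the $475,000 maximum.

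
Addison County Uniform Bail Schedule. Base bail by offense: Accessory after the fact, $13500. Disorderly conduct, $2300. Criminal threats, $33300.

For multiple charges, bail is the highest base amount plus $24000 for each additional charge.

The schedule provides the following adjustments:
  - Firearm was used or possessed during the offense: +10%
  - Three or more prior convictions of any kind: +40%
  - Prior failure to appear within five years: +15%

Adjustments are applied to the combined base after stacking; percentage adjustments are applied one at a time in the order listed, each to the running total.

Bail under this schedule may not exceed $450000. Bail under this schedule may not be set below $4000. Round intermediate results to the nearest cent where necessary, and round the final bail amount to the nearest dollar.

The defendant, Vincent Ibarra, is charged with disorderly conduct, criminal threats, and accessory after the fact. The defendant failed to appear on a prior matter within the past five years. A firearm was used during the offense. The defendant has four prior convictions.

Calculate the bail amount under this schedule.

$143982

Base amounts from the schedule: disorderly conduct $2300; criminal threats $33300; accessory after the fact $13500.
Stacking rule: highest base plus $24000 per additional charge. Highest is criminal threats at $33300; 2 additional charges → +$48000. Combined base = $81300.
Firearm was used or possessed during the offense (+10%): $81300 × 1.1 = $89430.
Three or more prior convictions of any kind (+40%): $89430 × 1.4 = $125202.
Prior failure to appear within five years (+15%): $125202 × 1.15 = $143982.30.
$143982.30 is within the $450000 maximum.
$143982.30 is at or above the $4000 minimum.
Rounded to the nearest dollar: $143982.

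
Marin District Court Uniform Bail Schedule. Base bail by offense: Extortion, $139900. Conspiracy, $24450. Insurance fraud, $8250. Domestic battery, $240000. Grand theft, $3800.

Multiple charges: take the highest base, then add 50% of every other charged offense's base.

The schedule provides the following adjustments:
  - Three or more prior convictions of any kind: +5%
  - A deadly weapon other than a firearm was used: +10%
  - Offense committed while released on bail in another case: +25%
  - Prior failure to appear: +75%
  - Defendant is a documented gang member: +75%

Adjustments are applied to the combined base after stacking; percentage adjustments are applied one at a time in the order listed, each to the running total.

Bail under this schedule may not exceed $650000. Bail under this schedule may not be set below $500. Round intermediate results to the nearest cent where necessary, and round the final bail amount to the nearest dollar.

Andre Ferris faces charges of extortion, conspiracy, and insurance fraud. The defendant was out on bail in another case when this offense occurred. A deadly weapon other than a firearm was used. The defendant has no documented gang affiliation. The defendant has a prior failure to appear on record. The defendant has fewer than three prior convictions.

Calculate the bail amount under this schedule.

Base amounts from the schedule: extortion $139900; conspiracy $24450; insurance fraud $8250.
Stacking rule: highest base plus 50% of each additional charge. Highest is extortion at $139900. Additional: $24450 × 50% = $12225; $8250 × 50% = $4125. Combined base = $139900 + $16350 = $156250.
A deadly weapon other than a firearm was used (+10%): $156250 × 1.1 = $171875.
Offense committed while released on bail in another case (+25%): $171875 × 1.25 = $214843.75.
Prior failure to appear (+75%): $214843.75 × 1.75 = $375976.56.
$375976.56 is within the $650000 maximum.
$375976.56 is at or above the $500 minimum.
Rounded to the nearest dollar: $375977.

$375977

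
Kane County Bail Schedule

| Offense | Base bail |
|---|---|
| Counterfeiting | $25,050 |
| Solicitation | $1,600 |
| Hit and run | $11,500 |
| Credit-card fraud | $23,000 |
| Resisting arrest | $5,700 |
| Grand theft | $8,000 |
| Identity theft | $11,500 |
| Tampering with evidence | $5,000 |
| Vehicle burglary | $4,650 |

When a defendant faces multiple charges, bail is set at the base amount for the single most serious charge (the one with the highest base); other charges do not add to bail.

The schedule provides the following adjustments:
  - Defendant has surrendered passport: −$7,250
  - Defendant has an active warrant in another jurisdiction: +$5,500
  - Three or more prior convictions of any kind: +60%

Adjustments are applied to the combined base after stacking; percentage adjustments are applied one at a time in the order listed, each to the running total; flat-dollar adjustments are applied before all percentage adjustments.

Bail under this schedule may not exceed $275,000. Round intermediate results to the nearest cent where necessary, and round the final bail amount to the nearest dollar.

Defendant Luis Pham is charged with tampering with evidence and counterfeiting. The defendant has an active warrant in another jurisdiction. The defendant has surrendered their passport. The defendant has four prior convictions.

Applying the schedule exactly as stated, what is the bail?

$37,280

Base amounts from the schedule: tampering with evidence $5,000; counterfeiting $25,050.
Stacking rule: use the highest base only. Highest is counterfeiting at $25,050. Combined base = $25,050.
Defendant has surrendered passport (−$7,250 flat): $25,050 − $7,250 = $17,800.
Defendant has an active warrant in another jurisdiction (+$5,500 flat): $17,800 + $5,500 = $23,300.
Three or more prior convictions of any kind (+60%): $23,300 × 1.6 = $37,280.
$37,280 is within the $275,000 maximum.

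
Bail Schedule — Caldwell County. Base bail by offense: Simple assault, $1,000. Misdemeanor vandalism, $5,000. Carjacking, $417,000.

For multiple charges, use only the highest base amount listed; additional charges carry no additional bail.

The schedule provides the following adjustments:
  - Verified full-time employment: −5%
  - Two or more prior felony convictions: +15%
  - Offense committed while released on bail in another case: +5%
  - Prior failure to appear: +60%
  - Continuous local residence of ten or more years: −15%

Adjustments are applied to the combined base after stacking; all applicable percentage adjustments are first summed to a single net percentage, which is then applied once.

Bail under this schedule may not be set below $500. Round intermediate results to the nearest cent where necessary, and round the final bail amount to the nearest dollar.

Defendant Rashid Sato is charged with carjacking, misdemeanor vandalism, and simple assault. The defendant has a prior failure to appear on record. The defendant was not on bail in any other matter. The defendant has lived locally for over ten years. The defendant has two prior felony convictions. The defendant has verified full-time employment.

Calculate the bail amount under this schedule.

Base amounts from the schedule: carjacking $417,000; misdemeanor vandalism $5,000; simple assault $1,000.
Stacking rule: use the highest base only. Highest is carjacking at $417,000. Combined base = $417,000.
Net percentage adjustment: −5% +15% +60% −15% = +55%. $417,000 × 1.55 = $646,350.
$646,350 is at or above the $500 minimum.

$646,350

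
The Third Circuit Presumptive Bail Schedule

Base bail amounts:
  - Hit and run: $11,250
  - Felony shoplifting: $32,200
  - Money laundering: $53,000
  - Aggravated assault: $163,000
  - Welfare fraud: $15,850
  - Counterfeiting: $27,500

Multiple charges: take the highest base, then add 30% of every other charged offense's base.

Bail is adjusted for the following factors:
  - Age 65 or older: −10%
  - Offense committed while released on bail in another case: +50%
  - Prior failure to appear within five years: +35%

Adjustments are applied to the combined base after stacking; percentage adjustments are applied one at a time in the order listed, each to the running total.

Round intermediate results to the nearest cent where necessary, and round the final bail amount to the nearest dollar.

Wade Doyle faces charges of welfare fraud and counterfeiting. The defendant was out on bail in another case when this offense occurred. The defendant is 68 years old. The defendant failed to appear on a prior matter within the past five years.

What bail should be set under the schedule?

$58,785

Base amounts from the schedule: welfare fraud $15,850; counterfeiting $27,500.
Stacking rule: highest base plus 30% of each additional charge. Highest is counterfeiting at $27,500. Additional: $15,850 × 30% = $4,755. Combined base = $27,500 + $4,755 = $32,255.
Age 65 or older (−10%): $32,255 × 0.9 = $29,029.50.
Offense committed while released on bail in another case (+50%): $29,029.50 × 1.5 = $43,544.25.
Prior failure to appear within five years (+35%): $43,544.25 × 1.35 = $58,784.74.
Rounded to the nearest dollar: $58,785.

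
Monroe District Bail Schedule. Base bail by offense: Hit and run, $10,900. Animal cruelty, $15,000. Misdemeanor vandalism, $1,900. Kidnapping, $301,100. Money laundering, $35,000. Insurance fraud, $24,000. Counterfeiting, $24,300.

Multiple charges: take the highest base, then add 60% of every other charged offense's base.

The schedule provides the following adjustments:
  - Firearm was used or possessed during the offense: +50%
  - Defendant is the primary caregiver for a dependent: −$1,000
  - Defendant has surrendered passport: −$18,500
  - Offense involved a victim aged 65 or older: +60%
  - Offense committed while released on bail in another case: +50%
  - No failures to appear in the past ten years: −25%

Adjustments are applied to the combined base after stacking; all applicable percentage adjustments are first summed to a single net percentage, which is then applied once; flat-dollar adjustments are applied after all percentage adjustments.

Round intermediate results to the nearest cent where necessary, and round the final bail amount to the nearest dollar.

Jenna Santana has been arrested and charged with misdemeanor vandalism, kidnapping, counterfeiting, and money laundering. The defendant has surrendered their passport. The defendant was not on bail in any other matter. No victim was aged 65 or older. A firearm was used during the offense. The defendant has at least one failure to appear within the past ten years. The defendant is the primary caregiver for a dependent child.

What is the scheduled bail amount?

$487,230

Base amounts from the schedule: misdemeanor vandalism $1,900; kidnapping $301,100; counterfeiting $24,300; money laundering $35,000.
Stacking rule: highest base plus 60% of each additional charge. Highest is kidnapping at $301,100. Additional: $1,900 × 60% = $1,140; $24,300 × 60% = $14,580; $35,000 × 60% = $21,000. Combined base = $301,100 + $36,720 = $337,820.
Firearm was used or possessed during the offense (+50%): $337,820 × 1.5 = $506,730.
Defendant is the primary caregiver for a dependent (−$1,000 flat): $506,730 − $1,000 = $505,730.
Defendant has surrendered passport (−$18,500 flat): $505,730 − $18,500 = $487,230.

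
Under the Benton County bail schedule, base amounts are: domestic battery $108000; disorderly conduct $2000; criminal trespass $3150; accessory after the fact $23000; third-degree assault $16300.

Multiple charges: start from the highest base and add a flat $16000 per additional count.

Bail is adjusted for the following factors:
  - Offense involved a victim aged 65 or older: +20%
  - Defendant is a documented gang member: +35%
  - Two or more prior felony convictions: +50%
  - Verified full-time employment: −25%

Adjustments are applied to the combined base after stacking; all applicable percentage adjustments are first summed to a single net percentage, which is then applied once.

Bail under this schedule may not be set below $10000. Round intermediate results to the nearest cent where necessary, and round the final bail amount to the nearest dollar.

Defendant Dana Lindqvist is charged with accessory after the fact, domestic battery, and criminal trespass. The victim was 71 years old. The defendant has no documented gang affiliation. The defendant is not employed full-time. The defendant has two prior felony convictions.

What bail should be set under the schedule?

$238000

Base amounts from the schedule: accessory after the fact $23000; domestic battery $108000; criminal trespass $3150.
Stacking rule: highest base plus $16000 per additional charge. Highest is domestic battery at $108000; 2 additional charges → +$32000. Combined base = $140000.
Net percentage adjustment: +20% +50% = +70%. $140000 × 1.7 = $238000.
$238000 is at or above the $10000 minimum.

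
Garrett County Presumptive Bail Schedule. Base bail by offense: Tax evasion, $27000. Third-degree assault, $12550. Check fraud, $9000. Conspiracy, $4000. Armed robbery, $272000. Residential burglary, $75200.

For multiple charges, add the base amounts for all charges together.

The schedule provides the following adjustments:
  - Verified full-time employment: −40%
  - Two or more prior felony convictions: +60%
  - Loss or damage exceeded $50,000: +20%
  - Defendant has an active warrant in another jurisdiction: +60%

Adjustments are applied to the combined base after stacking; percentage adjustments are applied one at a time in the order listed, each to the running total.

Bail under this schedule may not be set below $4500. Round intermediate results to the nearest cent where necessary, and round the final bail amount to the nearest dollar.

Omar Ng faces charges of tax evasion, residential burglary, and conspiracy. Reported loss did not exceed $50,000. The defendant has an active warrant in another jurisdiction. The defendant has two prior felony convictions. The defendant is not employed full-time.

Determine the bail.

Base amounts from the schedule: tax evasion $27000; residential burglary $75200; conspiracy $4000.
Stacking rule: sum of all bases. $27000 + $75200 + $4000 = $106200.
Two or more prior felony convictions (+60%): $106200 × 1.6 = $169920.
Defendant has an active warrant in another jurisdiction (+60%): $169920 × 1.6 = $271872.
$271872 is at or above the $4500 minimum.

$271872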